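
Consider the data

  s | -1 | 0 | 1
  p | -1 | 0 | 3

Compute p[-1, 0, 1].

1

p[-1,0] = (0 - (-1)) / (0 - (-1)) = 1
p[0,1] = (3 - 0) / (1 - 0) = 3
p[-1,0,1] = (3 - 1) / (1 - (-1)) = 1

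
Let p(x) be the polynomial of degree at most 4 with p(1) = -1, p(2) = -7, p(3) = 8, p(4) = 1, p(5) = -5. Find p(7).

Evaluate each Lagrange basis at x = 7:
L_0(7) = (5)·(4)·(3)·(2)/[(-1)·(-2)·(-3)·(-4)] = 5
L_1(7) = (6)·(4)·(3)·(2)/[(1)·(-1)·(-2)·(-3)] = -24
L_2(7) = (6)·(5)·(3)·(2)/[(2)·(1)·(-1)·(-2)] = 45
L_3(7) = (6)·(5)·(4)·(2)/[(3)·(2)·(1)·(-1)] = -40
L_4(7) = (6)·(5)·(4)·(3)/[(4)·(3)·(2)·(1)] = 15
Sum: (-1)·(5) + (-7)·(-24) + 8·(45) + 1·(-40) + (-5)·(15) = 408

408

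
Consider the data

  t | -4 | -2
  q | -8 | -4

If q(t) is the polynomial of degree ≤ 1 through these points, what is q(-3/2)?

Evaluate each Lagrange basis at t = -3/2:
L_0(-3/2) = (1/2)/[(-2)] = -1/4
L_1(-3/2) = (5/2)/[(2)] = 5/4
Sum: (-8)·(-1/4) + (-4)·(5/4) = -3

-3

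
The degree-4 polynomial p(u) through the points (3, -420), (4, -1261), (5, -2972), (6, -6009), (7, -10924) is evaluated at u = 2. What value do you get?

Evaluate each Lagrange basis at u = 2:
L_0(2) = (-2)·(-3)·(-4)·(-5)/[(-1)·(-2)·(-3)·(-4)] = 5
L_1(2) = (-1)·(-3)·(-4)·(-5)/[(1)·(-1)·(-2)·(-3)] = -10
L_2(2) = (-1)·(-2)·(-4)·(-5)/[(2)·(1)·(-1)·(-2)] = 10
L_3(2) = (-1)·(-2)·(-3)·(-5)/[(3)·(2)·(1)·(-1)] = -5
L_4(2) = (-1)·(-2)·(-3)·(-4)/[(4)·(3)·(2)·(1)] = 1
Sum: (-420)·(5) + (-1261)·(-10) + (-2972)·(10) + (-6009)·(-5) + (-10924)·(1) = -89

-89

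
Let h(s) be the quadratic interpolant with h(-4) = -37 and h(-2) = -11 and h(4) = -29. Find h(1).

-2

Evaluate each Lagrange basis at s = 1:
L_0(1) = (3)·(-3)/[(-2)·(-8)] = -9/16
L_1(1) = (5)·(-3)/[(2)·(-6)] = 5/4
L_2(1) = (5)·(3)/[(8)·(6)] = 5/16
Sum: (-37)·(-9/16) + (-11)·(5/4) + (-29)·(5/16) = -2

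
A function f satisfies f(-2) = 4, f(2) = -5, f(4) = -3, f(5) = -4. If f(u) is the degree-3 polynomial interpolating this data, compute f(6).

-54/7

Evaluate each Lagrange basis at u = 6:
L_0(6) = (4)·(2)·(1)/[(-4)·(-6)·(-7)] = -1/21
L_1(6) = (8)·(2)·(1)/[(4)·(-2)·(-3)] = 2/3
L_2(6) = (8)·(4)·(1)/[(6)·(2)·(-1)] = -8/3
L_3(6) = (8)·(4)·(2)/[(7)·(3)·(1)] = 64/21
Sum: 4·(-1/21) + (-5)·(2/3) + (-3)·(-8/3) + (-4)·(64/21) = -54/7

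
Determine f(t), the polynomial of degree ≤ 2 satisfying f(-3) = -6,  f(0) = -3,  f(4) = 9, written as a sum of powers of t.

Newton's divided differences:
f[-3,0] = (-3 - (-6)) / (0 - (-3)) = 1
f[0,4] = (9 - (-3)) / (4 - 0) = 3
f[-3,0,4] = (3 - 1) / (4 - (-3)) = 2/7
f(t) = -6 + 1·(t + 3) + (2/7)·(t + 3)t
Expanding: f(t) = (2/7)t^2 + (13/7)t - 3

f(t) = (2/7)t^2 + (13/7)t - 3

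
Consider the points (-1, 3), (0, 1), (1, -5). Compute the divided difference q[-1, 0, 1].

q[-1,0] = (1 - 3) / (0 - (-1)) = -2
q[0,1] = (-5 - 1) / (1 - 0) = -6
q[-1,0,1] = (-6 - (-2)) / (1 - (-1)) = -2

-2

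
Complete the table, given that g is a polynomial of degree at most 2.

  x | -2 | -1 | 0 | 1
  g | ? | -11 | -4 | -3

-24

The 3 known values determine g uniquely (degree ≤ 2).
L_0(-2) = (-2)·(-3)/[(-1)·(-2)] = 3
L_1(-2) = (-1)·(-3)/[(1)·(-1)] = -3
L_2(-2) = (-1)·(-2)/[(2)·(1)] = 1
Sum: (-11)·(3) + (-4)·(-3) + (-3)·(1) = -24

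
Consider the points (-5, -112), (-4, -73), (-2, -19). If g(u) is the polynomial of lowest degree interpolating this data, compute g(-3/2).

-21/2

Using Newton's divided-difference form:
g[-5,-4] = (-73 - (-112)) / (-4 - (-5)) = 39
g[-4,-2] = (-19 - (-73)) / (-2 - (-4)) = 27
g[-5,-4,-2] = (27 - 39) / (-2 - (-5)) = -4
g(-3/2) = -112 + 39·(7/2) + (-4)·(7/2)·(5/2) = -21/2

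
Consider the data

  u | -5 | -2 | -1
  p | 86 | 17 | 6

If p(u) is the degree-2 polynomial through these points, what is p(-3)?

Evaluate each Lagrange basis at u = -3:
L_0(-3) = (-1)·(-2)/[(-3)·(-4)] = 1/6
L_1(-3) = (2)·(-2)/[(3)·(-1)] = 4/3
L_2(-3) = (2)·(-1)/[(4)·(1)] = -1/2
Sum: 86·(1/6) + 17·(4/3) + 6·(-1/2) = 34

34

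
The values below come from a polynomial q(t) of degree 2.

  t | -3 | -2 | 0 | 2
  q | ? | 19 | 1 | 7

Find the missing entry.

The 3 known values determine q uniquely (degree ≤ 2).
L_0(-3) = (-3)·(-5)/[(-2)·(-4)] = 15/8
L_1(-3) = (-1)·(-5)/[(2)·(-2)] = -5/4
L_2(-3) = (-1)·(-3)/[(4)·(2)] = 3/8
Sum: 19·(15/8) + 1·(-5/4) + 7·(3/8) = 37

37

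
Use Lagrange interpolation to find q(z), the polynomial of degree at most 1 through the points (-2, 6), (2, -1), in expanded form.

L_0(z) = (z - 2) / [-4] = -(1/4)z + 1/2
L_1(z) = (z + 2) / [4] = (1/4)z + 1/2
q(z) = 6·L_0 + (-1)·L_1
  6·L_0(z) = -(3/2)z + 3
  (-1)·L_1(z) = -(1/4)z - 1/2
Adding term by term: -(7/4)z + 5/2

q(z) = -(7/4)z + 5/2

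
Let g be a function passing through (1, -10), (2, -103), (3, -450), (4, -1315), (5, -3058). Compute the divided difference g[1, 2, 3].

-127

g[1,2] = (-103 - (-10)) / (2 - 1) = -93
g[2,3] = (-450 - (-103)) / (3 - 2) = -347
g[1,2,3] = (-347 - (-93)) / (3 - 1) = -127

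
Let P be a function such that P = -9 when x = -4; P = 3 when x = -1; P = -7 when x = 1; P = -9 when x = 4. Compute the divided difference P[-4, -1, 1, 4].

P[-4,-1] = (3 - (-9)) / (-1 - (-4)) = 4
P[-1,1] = (-7 - 3) / (1 - (-1)) = -5
P[1,4] = (-9 - (-7)) / (4 - 1) = -2/3
P[-4,-1,1] = (-5 - 4) / (1 - (-4)) = -9/5
P[-1,1,4] = (-2/3 - (-5)) / (4 - (-1)) = 13/15
P[-4,-1,1,4] = (13/15 - (-9/5)) / (4 - (-4)) = 1/3

1/3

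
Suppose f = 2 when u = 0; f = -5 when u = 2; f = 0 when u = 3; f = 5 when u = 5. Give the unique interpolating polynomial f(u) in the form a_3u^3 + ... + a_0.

Build the Lagrange basis polynomials:
L_0(u) = (u - 2)(u - 3)(u - 5) / [-30] = -(1/30)u^3 + (1/3)u^2 - (31/30)u + 1
L_1(u) = u(u - 3)(u - 5) / [6] = (1/6)u^3 - (4/3)u^2 + (5/2)u
L_2(u) = u(u - 2)(u - 5) / [-6] = -(1/6)u^3 + (7/6)u^2 - (5/3)u
L_3(u) = u(u - 2)(u - 3) / [30] = (1/30)u^3 - (1/6)u^2 + (1/5)u
f(u) = 2·L_0 + (-5)·L_1 + 0·L_2 + 5·L_3
  2·L_0(u) = -(1/15)u^3 + (2/3)u^2 - (31/15)u + 2
  (-5)·L_1(u) = -(5/6)u^3 + (20/3)u^2 - (25/2)u
  0·L_2(u) = 0
  5·L_3(u) = (1/6)u^3 - (5/6)u^2 + u
Adding term by term: -(11/15)u^3 + (13/2)u^2 - (407/30)u + 2

f(u) = -(11/15)u^3 + (13/2)u^2 - (407/30)u + 2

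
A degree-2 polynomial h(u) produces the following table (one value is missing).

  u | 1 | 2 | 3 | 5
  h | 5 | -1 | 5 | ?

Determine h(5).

The 3 known values determine h uniquely (degree ≤ 2).
Evaluate each Lagrange basis at u = 5:
L_0(5) = (3)·(2)/[(-1)·(-2)] = 3
L_1(5) = (4)·(2)/[(1)·(-1)] = -8
L_2(5) = (4)·(3)/[(2)·(1)] = 6
Sum: 5·(3) + (-1)·(-8) + 5·(6) = 53

53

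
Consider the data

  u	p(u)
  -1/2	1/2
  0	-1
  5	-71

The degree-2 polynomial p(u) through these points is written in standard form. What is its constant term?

Build the Lagrange basis polynomials:
L_0(u) = u(u - 5) / [11/4] = (4/11)u^2 - (20/11)u
L_1(u) = (u + 1/2)(u - 5) / [-5/2] = -(2/5)u^2 + (9/5)u + 1
L_2(u) = (u + 1/2)u / [55/2] = (2/55)u^2 + (1/55)u
p(u) = (1/2)·L_0 + (-1)·L_1 + (-71)·L_2
Only the constant term is needed; take it from each L_i and combine:
(1/2)·(0) + (-1)·(1) + (-71)·(0) = -1

-1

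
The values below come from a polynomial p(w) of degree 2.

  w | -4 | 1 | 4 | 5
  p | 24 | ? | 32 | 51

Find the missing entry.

The 3 known values determine p uniquely (degree ≤ 2).
L_0(1) = (-3)·(-4)/[(-8)·(-9)] = 1/6
L_1(1) = (5)·(-4)/[(8)·(-1)] = 5/2
L_2(1) = (5)·(-3)/[(9)·(1)] = -5/3
Sum: 24·(1/6) + 32·(5/2) + 51·(-5/3) = -1

-1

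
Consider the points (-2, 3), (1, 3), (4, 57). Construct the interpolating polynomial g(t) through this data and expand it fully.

g(t) = 3t^2 + 3t - 3

Newton's divided differences:
g[-2,1] = (3 - 3) / (1 - (-2)) = 0
g[1,4] = (57 - 3) / (4 - 1) = 18
g[-2,1,4] = (18 - 0) / (4 - (-2)) = 3
g(t) = 3 + 3·(t + 2)(t - 1)
Expanding: g(t) = 3t^2 + 3t - 3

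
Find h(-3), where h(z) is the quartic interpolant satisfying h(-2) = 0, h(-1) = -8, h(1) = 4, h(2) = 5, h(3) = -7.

Evaluate each Lagrange basis at z = -3:
L_0(-3) = (-2)·(-4)·(-5)·(-6)/[(-1)·(-3)·(-4)·(-5)] = 4
L_1(-3) = (-1)·(-4)·(-5)·(-6)/[(1)·(-2)·(-3)·(-4)] = -5
L_2(-3) = (-1)·(-2)·(-5)·(-6)/[(3)·(2)·(-1)·(-2)] = 5
L_3(-3) = (-1)·(-2)·(-4)·(-6)/[(4)·(3)·(1)·(-1)] = -4
L_4(-3) = (-1)·(-2)·(-4)·(-5)/[(5)·(4)·(2)·(1)] = 1
Sum: 0 + (-8)·(-5) + 4·(5) + 5·(-4) + (-7)·(1) = 33

33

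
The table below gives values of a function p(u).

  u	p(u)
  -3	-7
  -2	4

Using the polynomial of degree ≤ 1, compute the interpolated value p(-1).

15

L_0(-1) = (1)/[(-1)] = -1
L_1(-1) = (2)/[(1)] = 2
Sum: (-7)·(-1) + 4·(2) = 15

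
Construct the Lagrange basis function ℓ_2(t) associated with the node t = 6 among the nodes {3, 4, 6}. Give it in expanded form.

ℓ_2(t) = (1/6)t^2 - (7/6)t + 2

ℓ_2(t) = (t - 3)(t - 4) / [(3)·(2)]
       = (t^2 - 7t + 12) / (6)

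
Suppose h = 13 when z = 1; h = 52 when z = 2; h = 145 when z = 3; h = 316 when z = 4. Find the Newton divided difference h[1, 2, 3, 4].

h[1,2] = (52 - 13) / (2 - 1) = 39
h[2,3] = (145 - 52) / (3 - 2) = 93
h[3,4] = (316 - 145) / (4 - 3) = 171
h[1,2,3] = (93 - 39) / (3 - 1) = 27
h[2,3,4] = (171 - 93) / (4 - 2) = 39
h[1,2,3,4] = (39 - 27) / (4 - 1) = 4

4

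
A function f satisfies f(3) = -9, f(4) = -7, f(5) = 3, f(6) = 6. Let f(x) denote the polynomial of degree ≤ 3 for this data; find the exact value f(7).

L_0(7) = (3)·(2)·(1)/[(-1)·(-2)·(-3)] = -1
L_1(7) = (4)·(2)·(1)/[(1)·(-1)·(-2)] = 4
L_2(7) = (4)·(3)·(1)/[(2)·(1)·(-1)] = -6
L_3(7) = (4)·(3)·(2)/[(3)·(2)·(1)] = 4
Sum: (-9)·(-1) + (-7)·(4) + 3·(-6) + 6·(4) = -13

-13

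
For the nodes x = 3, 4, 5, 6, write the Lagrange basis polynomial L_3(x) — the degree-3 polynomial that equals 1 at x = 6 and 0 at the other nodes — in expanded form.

L_3(x) = (1/6)x^3 - 2x^2 + (47/6)x - 10

L_3(x) = (x - 3)(x - 4)(x - 5) / [(3)·(2)·(1)]
       = (x^3 - 12x^2 + 47x - 60) / (6)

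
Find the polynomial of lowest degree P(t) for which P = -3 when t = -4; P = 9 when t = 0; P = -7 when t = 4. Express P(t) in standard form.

Build the Lagrange basis polynomials:
L_0(t) = t(t - 4) / [32] = (1/32)t^2 - (1/8)t
L_1(t) = (t + 4)(t - 4) / [-16] = -(1/16)t^2 + 1
L_2(t) = (t + 4)t / [32] = (1/32)t^2 + (1/8)t
P(t) = (-3)·L_0 + 9·L_1 + (-7)·L_2
  (-3)·L_0(t) = -(3/32)t^2 + (3/8)t
  9·L_1(t) = -(9/16)t^2 + 9
  (-7)·L_2(t) = -(7/32)t^2 - (7/8)t
Adding term by term: -(7/8)t^2 - (1/2)t + 9

P(t) = -(7/8)t^2 - (1/2)t + 9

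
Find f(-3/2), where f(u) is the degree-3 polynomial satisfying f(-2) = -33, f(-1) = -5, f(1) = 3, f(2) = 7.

-63/4

Using Newton's divided-difference form:
f[-2,-1] = (-5 - (-33)) / (-1 - (-2)) = 28
f[-1,1] = (3 - (-5)) / (1 - (-1)) = 4
f[1,2] = (7 - 3) / (2 - 1) = 4
f[-2,-1,1] = (4 - 28) / (1 - (-2)) = -8
f[-1,1,2] = (4 - 4) / (2 - (-1)) = 0
f[-2,-1,1,2] = (0 - (-8)) / (2 - (-2)) = 2
f(-3/2) = -33 + 28·(1/2) + (-8)·(1/2)·(-1/2) + 2·(1/2)·(-1/2)·(-5/2) = -63/4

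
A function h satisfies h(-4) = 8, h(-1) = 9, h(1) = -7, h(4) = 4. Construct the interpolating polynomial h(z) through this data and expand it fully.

L_0(z) = (z + 1)(z - 1)(z - 4) / [-120] = -(1/120)z^3 + (1/30)z^2 + (1/120)z - 1/30
L_1(z) = (z + 4)(z - 1)(z - 4) / [30] = (1/30)z^3 - (1/30)z^2 - (8/15)z + 8/15
L_2(z) = (z + 4)(z + 1)(z - 4) / [-30] = -(1/30)z^3 - (1/30)z^2 + (8/15)z + 8/15
L_3(z) = (z + 4)(z + 1)(z - 1) / [120] = (1/120)z^3 + (1/30)z^2 - (1/120)z - 1/30
h(z) = 8·L_0 + 9·L_1 + (-7)·L_2 + 4·L_3
  8·L_0(z) = -(1/15)z^3 + (4/15)z^2 + (1/15)z - 4/15
  9·L_1(z) = (3/10)z^3 - (3/10)z^2 - (24/5)z + 24/5
  (-7)·L_2(z) = (7/30)z^3 + (7/30)z^2 - (56/15)z - 56/15
  4·L_3(z) = (1/30)z^3 + (2/15)z^2 - (1/30)z - 2/15
Adding term by term: (1/2)z^3 + (1/3)z^2 - (17/2)z + 2/3

h(z) = (1/2)z^3 + (1/3)z^2 - (17/2)z + 2/3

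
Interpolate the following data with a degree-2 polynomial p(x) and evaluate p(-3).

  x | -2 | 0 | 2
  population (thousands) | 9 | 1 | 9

19

L_0(-3) = (-3)·(-5)/[(-2)·(-4)] = 15/8
L_1(-3) = (-1)·(-5)/[(2)·(-2)] = -5/4
L_2(-3) = (-1)·(-3)/[(4)·(2)] = 3/8
Sum: 9·(15/8) + 1·(-5/4) + 9·(3/8) = 19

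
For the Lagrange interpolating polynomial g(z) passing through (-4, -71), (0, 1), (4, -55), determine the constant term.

Build the Lagrange basis polynomials:
L_0(z) = z(z - 4) / [32] = (1/32)z^2 - (1/8)z
L_1(z) = (z + 4)(z - 4) / [-16] = -(1/16)z^2 + 1
L_2(z) = (z + 4)z / [32] = (1/32)z^2 + (1/8)z
g(z) = (-71)·L_0 + 1·L_1 + (-55)·L_2
Only the constant term is needed; take it from each L_i and combine:
(-71)·(0) + 1·(1) + (-55)·(0) = 1

1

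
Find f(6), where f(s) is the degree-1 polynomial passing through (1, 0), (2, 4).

Evaluate each Lagrange basis at s = 6:
L_0(6) = (4)/[(-1)] = -4
L_1(6) = (5)/[(1)] = 5
Sum: 0 + 4·(5) = 20

20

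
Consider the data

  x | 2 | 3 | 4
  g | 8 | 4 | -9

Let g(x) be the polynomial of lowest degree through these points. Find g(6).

-62

Evaluate each Lagrange basis at x = 6:
L_0(6) = (3)·(2)/[(-1)·(-2)] = 3
L_1(6) = (4)·(2)/[(1)·(-1)] = -8
L_2(6) = (4)·(3)/[(2)·(1)] = 6
Sum: 8·(3) + 4·(-8) + (-9)·(6) = -62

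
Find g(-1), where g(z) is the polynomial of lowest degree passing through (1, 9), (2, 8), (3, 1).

-7

Using Newton's divided-difference form:
g[1,2] = (8 - 9) / (2 - 1) = -1
g[2,3] = (1 - 8) / (3 - 2) = -7
g[1,2,3] = (-7 - (-1)) / (3 - 1) = -3
g(-1) = 9 + (-1)·(-2) + (-3)·(-2)·(-3) = -7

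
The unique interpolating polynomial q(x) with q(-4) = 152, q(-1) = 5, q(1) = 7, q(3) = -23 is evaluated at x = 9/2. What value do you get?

Using Newton's divided-difference form:
q[-4,-1] = (5 - 152) / (-1 - (-4)) = -49
q[-1,1] = (7 - 5) / (1 - (-1)) = 1
q[1,3] = (-23 - 7) / (3 - 1) = -15
q[-4,-1,1] = (1 - (-49)) / (1 - (-4)) = 10
q[-1,1,3] = (-15 - 1) / (3 - (-1)) = -4
q[-4,-1,1,3] = (-4 - 10) / (3 - (-4)) = -2
q(9/2) = 152 + (-49)·(17/2) + 10·(17/2)·(11/2) + (-2)·(17/2)·(11/2)·(7/2) = -497/4

-497/4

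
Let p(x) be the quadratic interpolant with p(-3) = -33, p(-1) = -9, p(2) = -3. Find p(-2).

L_0(-2) = (-1)·(-4)/[(-2)·(-5)] = 2/5
L_1(-2) = (1)·(-4)/[(2)·(-3)] = 2/3
L_2(-2) = (1)·(-1)/[(5)·(3)] = -1/15
Sum: (-33)·(2/5) + (-9)·(2/3) + (-3)·(-1/15) = -19

-19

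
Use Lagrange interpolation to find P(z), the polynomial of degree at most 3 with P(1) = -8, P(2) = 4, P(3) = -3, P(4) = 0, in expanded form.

L_0(z) = (z - 2)(z - 3)(z - 4) / [-6] = -(1/6)z^3 + (3/2)z^2 - (13/3)z + 4
L_1(z) = (z - 1)(z - 3)(z - 4) / [2] = (1/2)z^3 - 4z^2 + (19/2)z - 6
L_2(z) = (z - 1)(z - 2)(z - 4) / [-2] = -(1/2)z^3 + (7/2)z^2 - 7z + 4
L_3(z) = (z - 1)(z - 2)(z - 3) / [6] = (1/6)z^3 - z^2 + (11/6)z - 1
P(z) = (-8)·L_0 + 4·L_1 + (-3)·L_2 + 0·L_3
  (-8)·L_0(z) = (4/3)z^3 - 12z^2 + (104/3)z - 32
  4·L_1(z) = 2z^3 - 16z^2 + 38z - 24
  (-3)·L_2(z) = (3/2)z^3 - (21/2)z^2 + 21z - 12
  0·L_3(z) = 0
Adding term by term: (29/6)z^3 - (77/2)z^2 + (281/3)z - 68

P(z) = (29/6)z^3 - (77/2)z^2 + (281/3)z - 68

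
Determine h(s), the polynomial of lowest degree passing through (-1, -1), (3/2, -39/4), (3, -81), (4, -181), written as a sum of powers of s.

Build the Lagrange basis polynomials:
L_0(s) = (s - 3/2)(s - 3)(s - 4) / [-50] = -(1/50)s^3 + (17/100)s^2 - (9/20)s + 9/25
L_1(s) = (s + 1)(s - 3)(s - 4) / [75/8] = (8/75)s^3 - (16/25)s^2 + (8/15)s + 32/25
L_2(s) = (s + 1)(s - 3/2)(s - 4) / [-6] = -(1/6)s^3 + (3/4)s^2 - (1/12)s - 1
L_3(s) = (s + 1)(s - 3/2)(s - 3) / [25/2] = (2/25)s^3 - (7/25)s^2 + 9/25
h(s) = (-1)·L_0 + (-39/4)·L_1 + (-81)·L_2 + (-181)·L_3
  (-1)·L_0(s) = (1/50)s^3 - (17/100)s^2 + (9/20)s - 9/25
  (-39/4)·L_1(s) = -(26/25)s^3 + (156/25)s^2 - (26/5)s - 312/25
  (-81)·L_2(s) = (27/2)s^3 - (243/4)s^2 + (27/4)s + 81
  (-181)·L_3(s) = -(362/25)s^3 + (1267/25)s^2 - 1629/25
Adding term by term: -2s^3 - 4s^2 + 2s + 3

h(s) = -2s^3 - 4s^2 + 2s + 3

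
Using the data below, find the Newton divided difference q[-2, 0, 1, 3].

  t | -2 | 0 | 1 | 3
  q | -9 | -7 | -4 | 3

q[-2,0] = (-7 - (-9)) / (0 - (-2)) = 1
q[0,1] = (-4 - (-7)) / (1 - 0) = 3
q[1,3] = (3 - (-4)) / (3 - 1) = 7/2
q[-2,0,1] = (3 - 1) / (1 - (-2)) = 2/3
q[0,1,3] = (7/2 - 3) / (3 - 0) = 1/6
q[-2,0,1,3] = (1/6 - 2/3) / (3 - (-2)) = -1/10

-1/10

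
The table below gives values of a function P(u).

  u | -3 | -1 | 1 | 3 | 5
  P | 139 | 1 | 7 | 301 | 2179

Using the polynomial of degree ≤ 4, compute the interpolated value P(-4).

Using Newton's divided-difference form:
P[-3,-1] = (1 - 139) / (-1 - (-3)) = -69
P[-1,1] = (7 - 1) / (1 - (-1)) = 3
P[1,3] = (301 - 7) / (3 - 1) = 147
P[3,5] = (2179 - 301) / (5 - 3) = 939
P[-3,-1,1] = (3 - (-69)) / (1 - (-3)) = 18
P[-1,1,3] = (147 - 3) / (3 - (-1)) = 36
P[1,3,5] = (939 - 147) / (5 - 1) = 198
P[-3,-1,1,3] = (36 - 18) / (3 - (-3)) = 3
P[-1,1,3,5] = (198 - 36) / (5 - (-1)) = 27
P[-3,-1,1,3,5] = (27 - 3) / (5 - (-3)) = 3
P(-4) = 139 + (-69)·(-1) + 18·(-1)·(-3) + 3·(-1)·(-3)·(-5) + 3·(-1)·(-3)·(-5)·(-7) = 532

532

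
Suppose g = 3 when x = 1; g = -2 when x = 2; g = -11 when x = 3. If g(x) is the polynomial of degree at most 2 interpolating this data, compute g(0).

4

L_0(0) = (-2)·(-3)/[(-1)·(-2)] = 3
L_1(0) = (-1)·(-3)/[(1)·(-1)] = -3
L_2(0) = (-1)·(-2)/[(2)·(1)] = 1
Sum: 3·(3) + (-2)·(-3) + (-11)·(1) = 4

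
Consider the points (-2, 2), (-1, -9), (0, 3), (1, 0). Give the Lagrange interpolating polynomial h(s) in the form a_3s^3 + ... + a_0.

L_0(s) = (s + 1)s(s - 1) / [-6] = -(1/6)s^3 + (1/6)s
L_1(s) = (s + 2)s(s - 1) / [2] = (1/2)s^3 + (1/2)s^2 - s
L_2(s) = (s + 2)(s + 1)(s - 1) / [-2] = -(1/2)s^3 - s^2 + (1/2)s + 1
L_3(s) = (s + 2)(s + 1)s / [6] = (1/6)s^3 + (1/2)s^2 + (1/3)s
h(s) = 2·L_0 + (-9)·L_1 + 3·L_2 + 0·L_3
  2·L_0(s) = -(1/3)s^3 + (1/3)s
  (-9)·L_1(s) = -(9/2)s^3 - (9/2)s^2 + 9s
  3·L_2(s) = -(3/2)s^3 - 3s^2 + (3/2)s + 3
  0·L_3(s) = 0
Adding term by term: -(19/3)s^3 - (15/2)s^2 + (65/6)s + 3

h(s) = -(19/3)s^3 - (15/2)s^2 + (65/6)s + 3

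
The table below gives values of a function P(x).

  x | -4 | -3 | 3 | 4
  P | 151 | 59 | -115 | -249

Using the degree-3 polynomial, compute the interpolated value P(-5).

L_0(-5) = (-2)·(-8)·(-9)/[(-1)·(-7)·(-8)] = 18/7
L_1(-5) = (-1)·(-8)·(-9)/[(1)·(-6)·(-7)] = -12/7
L_2(-5) = (-1)·(-2)·(-9)/[(7)·(6)·(-1)] = 3/7
L_3(-5) = (-1)·(-2)·(-8)/[(8)·(7)·(1)] = -2/7
Sum: 151·(18/7) + 59·(-12/7) + (-115)·(3/7) + (-249)·(-2/7) = 309

309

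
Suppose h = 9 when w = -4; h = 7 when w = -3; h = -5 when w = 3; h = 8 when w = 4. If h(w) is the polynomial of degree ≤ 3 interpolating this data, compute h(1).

-82/7

L_0(1) = (4)·(-2)·(-3)/[(-1)·(-7)·(-8)] = -3/7
L_1(1) = (5)·(-2)·(-3)/[(1)·(-6)·(-7)] = 5/7
L_2(1) = (5)·(4)·(-3)/[(7)·(6)·(-1)] = 10/7
L_3(1) = (5)·(4)·(-2)/[(8)·(7)·(1)] = -5/7
Sum: 9·(-3/7) + 7·(5/7) + (-5)·(10/7) + 8·(-5/7) = -82/7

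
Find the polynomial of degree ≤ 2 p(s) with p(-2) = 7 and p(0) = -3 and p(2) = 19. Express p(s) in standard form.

Build the Lagrange basis polynomials:
L_0(s) = s(s - 2) / [8] = (1/8)s^2 - (1/4)s
L_1(s) = (s + 2)(s - 2) / [-4] = -(1/4)s^2 + 1
L_2(s) = (s + 2)s / [8] = (1/8)s^2 + (1/4)s
p(s) = 7·L_0 + (-3)·L_1 + 19·L_2
  7·L_0(s) = (7/8)s^2 - (7/4)s
  (-3)·L_1(s) = (3/4)s^2 - 3
  19·L_2(s) = (19/8)s^2 + (19/4)s
Adding term by term: 4s^2 + 3s - 3

p(s) = 4s^2 + 3s - 3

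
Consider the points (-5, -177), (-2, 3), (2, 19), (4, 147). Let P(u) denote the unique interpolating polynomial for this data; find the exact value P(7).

759

Evaluate each Lagrange basis at u = 7:
L_0(7) = (9)·(5)·(3)/[(-3)·(-7)·(-9)] = -5/7
L_1(7) = (12)·(5)·(3)/[(3)·(-4)·(-6)] = 5/2
L_2(7) = (12)·(9)·(3)/[(7)·(4)·(-2)] = -81/14
L_3(7) = (12)·(9)·(5)/[(9)·(6)·(2)] = 5
Sum: (-177)·(-5/7) + 3·(5/2) + 19·(-81/14) + 147·(5) = 759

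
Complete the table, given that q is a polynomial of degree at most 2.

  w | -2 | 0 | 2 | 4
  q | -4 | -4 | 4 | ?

The 3 known values determine q uniquely (degree ≤ 2).
Evaluate each Lagrange basis at w = 4:
L_0(4) = (4)·(2)/[(-2)·(-4)] = 1
L_1(4) = (6)·(2)/[(2)·(-2)] = -3
L_2(4) = (6)·(4)/[(4)·(2)] = 3
Sum: (-4)·(1) + (-4)·(-3) + 4·(3) = 20

20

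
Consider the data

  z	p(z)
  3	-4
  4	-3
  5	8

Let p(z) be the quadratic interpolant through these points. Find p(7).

Using Newton's divided-difference form:
p[3,4] = (-3 - (-4)) / (4 - 3) = 1
p[4,5] = (8 - (-3)) / (5 - 4) = 11
p[3,4,5] = (11 - 1) / (5 - 3) = 5
p(7) = -4 + 1·(4) + 5·(4)·(3) = 60

60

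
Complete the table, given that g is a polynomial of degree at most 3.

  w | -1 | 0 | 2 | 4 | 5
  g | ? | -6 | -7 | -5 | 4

The 4 known values determine g uniquely (degree ≤ 3).
Evaluate each Lagrange basis at w = -1:
L_0(-1) = (-3)·(-5)·(-6)/[(-2)·(-4)·(-5)] = 9/4
L_1(-1) = (-1)·(-5)·(-6)/[(2)·(-2)·(-3)] = -5/2
L_2(-1) = (-1)·(-3)·(-6)/[(4)·(2)·(-1)] = 9/4
L_3(-1) = (-1)·(-3)·(-5)/[(5)·(3)·(1)] = -1
Sum: (-6)·(9/4) + (-7)·(-5/2) + (-5)·(9/4) + 4·(-1) = -45/4

-45/4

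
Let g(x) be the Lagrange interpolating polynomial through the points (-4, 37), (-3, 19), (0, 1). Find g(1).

Evaluate each Lagrange basis at x = 1:
L_0(1) = (4)·(1)/[(-1)·(-4)] = 1
L_1(1) = (5)·(1)/[(1)·(-3)] = -5/3
L_2(1) = (5)·(4)/[(4)·(3)] = 5/3
Sum: 37·(1) + 19·(-5/3) + 1·(5/3) = 7

7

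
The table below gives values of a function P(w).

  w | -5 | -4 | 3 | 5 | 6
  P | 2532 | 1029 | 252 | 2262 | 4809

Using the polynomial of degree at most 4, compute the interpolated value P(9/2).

11649/8

L_0(9/2) = (17/2)·(3/2)·(-1/2)·(-3/2)/[(-1)·(-8)·(-10)·(-11)] = 153/14080
L_1(9/2) = (19/2)·(3/2)·(-1/2)·(-3/2)/[(1)·(-7)·(-9)·(-10)] = -19/1120
L_2(9/2) = (19/2)·(17/2)·(-1/2)·(-3/2)/[(8)·(7)·(-2)·(-3)] = 323/1792
L_3(9/2) = (19/2)·(17/2)·(3/2)·(-3/2)/[(10)·(9)·(2)·(-1)] = 323/320
L_4(9/2) = (19/2)·(17/2)·(3/2)·(-1/2)/[(11)·(10)·(3)·(1)] = -323/1760
Sum: 2532·(153/14080) + 1029·(-19/1120) + 252·(323/1792) + 2262·(323/320) + 4809·(-323/1760) = 11649/8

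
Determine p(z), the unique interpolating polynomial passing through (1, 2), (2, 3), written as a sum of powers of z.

p(z) = z + 1

Build the Lagrange basis polynomials:
L_0(z) = (z - 2) / [-1] = -z + 2
L_1(z) = (z - 1) / [1] = z - 1
p(z) = 2·L_0 + 3·L_1
  2·L_0(z) = -2z + 4
  3·L_1(z) = 3z - 3
Adding term by term: z + 1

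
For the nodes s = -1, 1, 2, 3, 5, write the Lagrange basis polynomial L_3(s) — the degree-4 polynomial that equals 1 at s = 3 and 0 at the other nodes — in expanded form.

L_3(s) = -(1/16)s^4 + (7/16)s^3 - (9/16)s^2 - (7/16)s + 5/8

L_3(s) = (s + 1)(s - 1)(s - 2)(s - 5) / [(4)·(2)·(1)·(-2)]
       = (s^4 - 7s^3 + 9s^2 + 7s - 10) / (-16)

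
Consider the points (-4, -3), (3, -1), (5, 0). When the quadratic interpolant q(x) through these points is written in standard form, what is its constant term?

-15/7

L_0(x) = (x - 3)(x - 5) / [63] = (1/63)x^2 - (8/63)x + 5/21
L_1(x) = (x + 4)(x - 5) / [-14] = -(1/14)x^2 + (1/14)x + 10/7
L_2(x) = (x + 4)(x - 3) / [18] = (1/18)x^2 + (1/18)x - 2/3
q(x) = (-3)·L_0 + (-1)·L_1 + 0·L_2
Only the constant term is needed; take it from each L_i and combine:
(-3)·(5/21) + (-1)·(10/7) + 0·(-2/3) = -15/7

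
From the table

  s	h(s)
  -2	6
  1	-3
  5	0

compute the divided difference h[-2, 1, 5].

15/28

h[-2,1] = (-3 - 6) / (1 - (-2)) = -3
h[1,5] = (0 - (-3)) / (5 - 1) = 3/4
h[-2,1,5] = (3/4 - (-3)) / (5 - (-2)) = 15/28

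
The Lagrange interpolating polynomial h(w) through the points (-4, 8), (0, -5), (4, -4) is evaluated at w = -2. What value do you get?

Evaluate each Lagrange basis at w = -2:
L_0(-2) = (-2)·(-6)/[(-4)·(-8)] = 3/8
L_1(-2) = (2)·(-6)/[(4)·(-4)] = 3/4
L_2(-2) = (2)·(-2)/[(8)·(4)] = -1/8
Sum: 8·(3/8) + (-5)·(3/4) + (-4)·(-1/8) = -1/4

-1/4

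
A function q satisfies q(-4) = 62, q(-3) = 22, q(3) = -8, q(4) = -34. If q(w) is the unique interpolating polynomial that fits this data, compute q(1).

2

L_0(1) = (4)·(-2)·(-3)/[(-1)·(-7)·(-8)] = -3/7
L_1(1) = (5)·(-2)·(-3)/[(1)·(-6)·(-7)] = 5/7
L_2(1) = (5)·(4)·(-3)/[(7)·(6)·(-1)] = 10/7
L_3(1) = (5)·(4)·(-2)/[(8)·(7)·(1)] = -5/7
Sum: 62·(-3/7) + 22·(5/7) + (-8)·(10/7) + (-34)·(-5/7) = 2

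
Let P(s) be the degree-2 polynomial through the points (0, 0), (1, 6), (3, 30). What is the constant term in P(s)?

0

Build the Lagrange basis polynomials:
L_0(s) = (s - 1)(s - 3) / [3] = (1/3)s^2 - (4/3)s + 1
L_1(s) = s(s - 3) / [-2] = -(1/2)s^2 + (3/2)s
L_2(s) = s(s - 1) / [6] = (1/6)s^2 - (1/6)s
P(s) = 0·L_0 + 6·L_1 + 30·L_2
Only the constant term is needed; take it from each L_i and combine:
0·(1) + 6·(0) + 30·(0) = 0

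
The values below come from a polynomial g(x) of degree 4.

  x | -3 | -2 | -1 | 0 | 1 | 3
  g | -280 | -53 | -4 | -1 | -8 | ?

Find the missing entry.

The 5 known values determine g uniquely (degree ≤ 4).
Evaluate each Lagrange basis at x = 3:
L_0(3) = (5)·(4)·(3)·(2)/[(-1)·(-2)·(-3)·(-4)] = 5
L_1(3) = (6)·(4)·(3)·(2)/[(1)·(-1)·(-2)·(-3)] = -24
L_2(3) = (6)·(5)·(3)·(2)/[(2)·(1)·(-1)·(-2)] = 45
L_3(3) = (6)·(5)·(4)·(2)/[(3)·(2)·(1)·(-1)] = -40
L_4(3) = (6)·(5)·(4)·(3)/[(4)·(3)·(2)·(1)] = 15
Sum: (-280)·(5) + (-53)·(-24) + (-4)·(45) + (-1)·(-40) + (-8)·(15) = -388

-388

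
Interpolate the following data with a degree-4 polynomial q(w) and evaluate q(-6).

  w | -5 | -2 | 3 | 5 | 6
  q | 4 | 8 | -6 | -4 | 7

L_0(-6) = (-4)·(-9)·(-11)·(-12)/[(-3)·(-8)·(-10)·(-11)] = 9/5
L_1(-6) = (-1)·(-9)·(-11)·(-12)/[(3)·(-5)·(-7)·(-8)] = -99/70
L_2(-6) = (-1)·(-4)·(-11)·(-12)/[(8)·(5)·(-2)·(-3)] = 11/5
L_3(-6) = (-1)·(-4)·(-9)·(-12)/[(10)·(7)·(2)·(-1)] = -108/35
L_4(-6) = (-1)·(-4)·(-9)·(-11)/[(11)·(8)·(3)·(1)] = 3/2
Sum: 4·(9/5) + 8·(-99/70) + (-6)·(11/5) + (-4)·(-108/35) + 7·(3/2) = 387/70

387/70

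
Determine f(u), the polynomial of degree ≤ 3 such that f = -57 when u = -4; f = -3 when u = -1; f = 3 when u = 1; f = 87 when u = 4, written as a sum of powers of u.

Build the Lagrange basis polynomials:
L_0(u) = (u + 1)(u - 1)(u - 4) / [-120] = -(1/120)u^3 + (1/30)u^2 + (1/120)u - 1/30
L_1(u) = (u + 4)(u - 1)(u - 4) / [30] = (1/30)u^3 - (1/30)u^2 - (8/15)u + 8/15
L_2(u) = (u + 4)(u + 1)(u - 4) / [-30] = -(1/30)u^3 - (1/30)u^2 + (8/15)u + 8/15
L_3(u) = (u + 4)(u + 1)(u - 1) / [120] = (1/120)u^3 + (1/30)u^2 - (1/120)u - 1/30
f(u) = (-57)·L_0 + (-3)·L_1 + 3·L_2 + 87·L_3
  (-57)·L_0(u) = (19/40)u^3 - (19/10)u^2 - (19/40)u + 19/10
  (-3)·L_1(u) = -(1/10)u^3 + (1/10)u^2 + (8/5)u - 8/5
  3·L_2(u) = -(1/10)u^3 - (1/10)u^2 + (8/5)u + 8/5
  87·L_3(u) = (29/40)u^3 + (29/10)u^2 - (29/40)u - 29/10
Adding term by term: u^3 + u^2 + 2u - 1

f(u) = u^3 + u^2 + 2u - 1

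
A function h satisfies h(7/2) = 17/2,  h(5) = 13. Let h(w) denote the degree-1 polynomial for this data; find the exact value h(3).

L_0(3) = (-2)/[(-3/2)] = 4/3
L_1(3) = (-1/2)/[(3/2)] = -1/3
Sum: 17/2·(4/3) + 13·(-1/3) = 7

7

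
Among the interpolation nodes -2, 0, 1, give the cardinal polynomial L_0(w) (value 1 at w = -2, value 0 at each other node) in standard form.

L_0(w) = (1/6)w^2 - (1/6)w

L_0(w) = w(w - 1) / [(-2)·(-3)]
       = (w^2 - w) / (6)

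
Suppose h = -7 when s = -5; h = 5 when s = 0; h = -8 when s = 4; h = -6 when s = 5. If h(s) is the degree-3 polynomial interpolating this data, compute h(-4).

82/25

Evaluate each Lagrange basis at s = -4:
L_0(-4) = (-4)·(-8)·(-9)/[(-5)·(-9)·(-10)] = 16/25
L_1(-4) = (1)·(-8)·(-9)/[(5)·(-4)·(-5)] = 18/25
L_2(-4) = (1)·(-4)·(-9)/[(9)·(4)·(-1)] = -1
L_3(-4) = (1)·(-4)·(-8)/[(10)·(5)·(1)] = 16/25
Sum: (-7)·(16/25) + 5·(18/25) + (-8)·(-1) + (-6)·(16/25) = 82/25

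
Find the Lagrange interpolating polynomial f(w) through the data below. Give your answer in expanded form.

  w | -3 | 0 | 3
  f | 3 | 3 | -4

Build the Lagrange basis polynomials:
L_0(w) = w(w - 3) / [18] = (1/18)w^2 - (1/6)w
L_1(w) = (w + 3)(w - 3) / [-9] = -(1/9)w^2 + 1
L_2(w) = (w + 3)w / [18] = (1/18)w^2 + (1/6)w
f(w) = 3·L_0 + 3·L_1 + (-4)·L_2
  3·L_0(w) = (1/6)w^2 - (1/2)w
  3·L_1(w) = -(1/3)w^2 + 3
  (-4)·L_2(w) = -(2/9)w^2 - (2/3)w
Adding term by term: -(7/18)w^2 - (7/6)w + 3

f(w) = -(7/18)w^2 - (7/6)w + 3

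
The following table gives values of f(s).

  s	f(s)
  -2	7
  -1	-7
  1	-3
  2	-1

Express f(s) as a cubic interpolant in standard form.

L_0(s) = (s + 1)(s - 1)(s - 2) / [-12] = -(1/12)s^3 + (1/6)s^2 + (1/12)s - 1/6
L_1(s) = (s + 2)(s - 1)(s - 2) / [6] = (1/6)s^3 - (1/6)s^2 - (2/3)s + 2/3
L_2(s) = (s + 2)(s + 1)(s - 2) / [-6] = -(1/6)s^3 - (1/6)s^2 + (2/3)s + 2/3
L_3(s) = (s + 2)(s + 1)(s - 1) / [12] = (1/12)s^3 + (1/6)s^2 - (1/12)s - 1/6
f(s) = 7·L_0 + (-7)·L_1 + (-3)·L_2 + (-1)·L_3
  7·L_0(s) = -(7/12)s^3 + (7/6)s^2 + (7/12)s - 7/6
  (-7)·L_1(s) = -(7/6)s^3 + (7/6)s^2 + (14/3)s - 14/3
  (-3)·L_2(s) = (1/2)s^3 + (1/2)s^2 - 2s - 2
  (-1)·L_3(s) = -(1/12)s^3 - (1/6)s^2 + (1/12)s + 1/6
Adding term by term: -(4/3)s^3 + (8/3)s^2 + (10/3)s - 23/3

f(s) = -(4/3)s^3 + (8/3)s^2 + (10/3)s - 23/3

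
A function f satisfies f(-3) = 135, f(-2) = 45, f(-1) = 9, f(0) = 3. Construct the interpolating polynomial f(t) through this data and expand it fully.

f(t) = -4t^3 + 3t^2 + t + 3

Build the Lagrange basis polynomials:
L_0(t) = (t + 2)(t + 1)t / [-6] = -(1/6)t^3 - (1/2)t^2 - (1/3)t
L_1(t) = (t + 3)(t + 1)t / [2] = (1/2)t^3 + 2t^2 + (3/2)t
L_2(t) = (t + 3)(t + 2)t / [-2] = -(1/2)t^3 - (5/2)t^2 - 3t
L_3(t) = (t + 3)(t + 2)(t + 1) / [6] = (1/6)t^3 + t^2 + (11/6)t + 1
f(t) = 135·L_0 + 45·L_1 + 9·L_2 + 3·L_3
  135·L_0(t) = -(45/2)t^3 - (135/2)t^2 - 45t
  45·L_1(t) = (45/2)t^3 + 90t^2 + (135/2)t
  9·L_2(t) = -(9/2)t^3 - (45/2)t^2 - 27t
  3·L_3(t) = (1/2)t^3 + 3t^2 + (11/2)t + 3
Adding term by term: -4t^3 + 3t^2 + t + 3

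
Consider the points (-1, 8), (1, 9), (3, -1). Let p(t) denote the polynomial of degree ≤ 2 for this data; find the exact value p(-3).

-4

Evaluate each Lagrange basis at t = -3:
L_0(-3) = (-4)·(-6)/[(-2)·(-4)] = 3
L_1(-3) = (-2)·(-6)/[(2)·(-2)] = -3
L_2(-3) = (-2)·(-4)/[(4)·(2)] = 1
Sum: 8·(3) + 9·(-3) + (-1)·(1) = -4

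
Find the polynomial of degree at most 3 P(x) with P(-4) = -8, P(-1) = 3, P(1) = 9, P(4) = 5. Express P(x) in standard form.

Build the Lagrange basis polynomials:
L_0(x) = (x + 1)(x - 1)(x - 4) / [-120] = -(1/120)x^3 + (1/30)x^2 + (1/120)x - 1/30
L_1(x) = (x + 4)(x - 1)(x - 4) / [30] = (1/30)x^3 - (1/30)x^2 - (8/15)x + 8/15
L_2(x) = (x + 4)(x + 1)(x - 4) / [-30] = -(1/30)x^3 - (1/30)x^2 + (8/15)x + 8/15
L_3(x) = (x + 4)(x + 1)(x - 1) / [120] = (1/120)x^3 + (1/30)x^2 - (1/120)x - 1/30
P(x) = (-8)·L_0 + 3·L_1 + 9·L_2 + 5·L_3
  (-8)·L_0(x) = (1/15)x^3 - (4/15)x^2 - (1/15)x + 4/15
  3·L_1(x) = (1/10)x^3 - (1/10)x^2 - (8/5)x + 8/5
  9·L_2(x) = -(3/10)x^3 - (3/10)x^2 + (24/5)x + 24/5
  5·L_3(x) = (1/24)x^3 + (1/6)x^2 - (1/24)x - 1/6
Adding term by term: -(11/120)x^3 - (1/2)x^2 + (371/120)x + 13/2

P(x) = -(11/120)x^3 - (1/2)x^2 + (371/120)x + 13/2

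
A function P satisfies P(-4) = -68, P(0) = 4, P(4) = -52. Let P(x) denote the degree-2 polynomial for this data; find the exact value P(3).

Evaluate each Lagrange basis at x = 3:
L_0(3) = (3)·(-1)/[(-4)·(-8)] = -3/32
L_1(3) = (7)·(-1)/[(4)·(-4)] = 7/16
L_2(3) = (7)·(3)/[(8)·(4)] = 21/32
Sum: (-68)·(-3/32) + 4·(7/16) + (-52)·(21/32) = -26

-26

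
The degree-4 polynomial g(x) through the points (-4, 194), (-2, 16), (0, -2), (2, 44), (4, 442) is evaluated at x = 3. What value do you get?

166

L_0(3) = (5)·(3)·(1)·(-1)/[(-2)·(-4)·(-6)·(-8)] = -5/128
L_1(3) = (7)·(3)·(1)·(-1)/[(2)·(-2)·(-4)·(-6)] = 7/32
L_2(3) = (7)·(5)·(1)·(-1)/[(4)·(2)·(-2)·(-4)] = -35/64
L_3(3) = (7)·(5)·(3)·(-1)/[(6)·(4)·(2)·(-2)] = 35/32
L_4(3) = (7)·(5)·(3)·(1)/[(8)·(6)·(4)·(2)] = 35/128
Sum: 194·(-5/128) + 16·(7/32) + (-2)·(-35/64) + 44·(35/32) + 442·(35/128) = 166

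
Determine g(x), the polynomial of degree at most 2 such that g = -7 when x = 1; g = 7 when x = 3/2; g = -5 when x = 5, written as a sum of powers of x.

g(x) = -(55/7)x^2 + (667/14)x - 655/14

L_0(x) = (x - 3/2)(x - 5) / [2] = (1/2)x^2 - (13/4)x + 15/4
L_1(x) = (x - 1)(x - 5) / [-7/4] = -(4/7)x^2 + (24/7)x - 20/7
L_2(x) = (x - 1)(x - 3/2) / [14] = (1/14)x^2 - (5/28)x + 3/28
g(x) = (-7)·L_0 + 7·L_1 + (-5)·L_2
  (-7)·L_0(x) = -(7/2)x^2 + (91/4)x - 105/4
  7·L_1(x) = -4x^2 + 24x - 20
  (-5)·L_2(x) = -(5/14)x^2 + (25/28)x - 15/28
Adding term by term: -(55/7)x^2 + (667/14)x - 655/14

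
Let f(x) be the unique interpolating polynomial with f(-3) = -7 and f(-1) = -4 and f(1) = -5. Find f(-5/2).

Evaluate each Lagrange basis at x = -5/2:
L_0(-5/2) = (-3/2)·(-7/2)/[(-2)·(-4)] = 21/32
L_1(-5/2) = (1/2)·(-7/2)/[(2)·(-2)] = 7/16
L_2(-5/2) = (1/2)·(-3/2)/[(4)·(2)] = -3/32
Sum: (-7)·(21/32) + (-4)·(7/16) + (-5)·(-3/32) = -47/8

-47/8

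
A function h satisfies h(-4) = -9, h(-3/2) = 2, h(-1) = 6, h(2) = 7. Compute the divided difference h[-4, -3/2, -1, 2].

-178/315

h[-4,-3/2] = (2 - (-9)) / (-3/2 - (-4)) = 22/5
h[-3/2,-1] = (6 - 2) / (-1 - (-3/2)) = 8
h[-1,2] = (7 - 6) / (2 - (-1)) = 1/3
h[-4,-3/2,-1] = (8 - 22/5) / (-1 - (-4)) = 6/5
h[-3/2,-1,2] = (1/3 - 8) / (2 - (-3/2)) = -46/21
h[-4,-3/2,-1,2] = (-46/21 - 6/5) / (2 - (-4)) = -178/315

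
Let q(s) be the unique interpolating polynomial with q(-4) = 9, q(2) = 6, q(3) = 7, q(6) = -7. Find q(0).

48/35

L_0(0) = (-2)·(-3)·(-6)/[(-6)·(-7)·(-10)] = 3/35
L_1(0) = (4)·(-3)·(-6)/[(6)·(-1)·(-4)] = 3
L_2(0) = (4)·(-2)·(-6)/[(7)·(1)·(-3)] = -16/7
L_3(0) = (4)·(-2)·(-3)/[(10)·(4)·(3)] = 1/5
Sum: 9·(3/35) + 6·(3) + 7·(-16/7) + (-7)·(1/5) = 48/35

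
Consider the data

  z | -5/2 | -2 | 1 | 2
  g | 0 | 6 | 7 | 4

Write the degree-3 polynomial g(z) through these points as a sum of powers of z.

Newton's divided differences:
g[-5/2,-2] = (6 - 0) / (-2 - (-5/2)) = 12
g[-2,1] = (7 - 6) / (1 - (-2)) = 1/3
g[1,2] = (4 - 7) / (2 - 1) = -3
g[-5/2,-2,1] = (1/3 - 12) / (1 - (-5/2)) = -10/3
g[-2,1,2] = (-3 - 1/3) / (2 - (-2)) = -5/6
g[-5/2,-2,1,2] = (-5/6 - (-10/3)) / (2 - (-5/2)) = 5/9
g(z) = 12·(z + 5/2) + (-10/3)·(z + 5/2)(z + 2) + (5/9)·(z + 5/2)(z + 2)(z - 1)
Expanding: g(z) = (5/9)z^3 - (25/18)z^2 - (49/18)z + 95/9

g(z) = (5/9)z^3 - (25/18)z^2 - (49/18)z + 95/9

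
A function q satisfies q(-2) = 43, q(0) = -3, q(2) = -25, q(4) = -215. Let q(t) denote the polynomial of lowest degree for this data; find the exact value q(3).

Evaluate each Lagrange basis at t = 3:
L_0(3) = (3)·(1)·(-1)/[(-2)·(-4)·(-6)] = 1/16
L_1(3) = (5)·(1)·(-1)/[(2)·(-2)·(-4)] = -5/16
L_2(3) = (5)·(3)·(-1)/[(4)·(2)·(-2)] = 15/16
L_3(3) = (5)·(3)·(1)/[(6)·(4)·(2)] = 5/16
Sum: 43·(1/16) + (-3)·(-5/16) + (-25)·(15/16) + (-215)·(5/16) = -87

-87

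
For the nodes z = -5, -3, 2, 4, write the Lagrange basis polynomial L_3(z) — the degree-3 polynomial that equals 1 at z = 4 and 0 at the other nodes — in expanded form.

L_3(z) = (1/126)z^3 + (1/21)z^2 - (1/126)z - 5/21

L_3(z) = (z + 5)(z + 3)(z - 2) / [(9)·(7)·(2)]
       = (z^3 + 6z^2 - z - 30) / (126)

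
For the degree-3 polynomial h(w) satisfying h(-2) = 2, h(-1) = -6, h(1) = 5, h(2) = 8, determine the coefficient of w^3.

Build the Lagrange basis polynomials:
L_0(w) = (w + 1)(w - 1)(w - 2) / [-12] = -(1/12)w^3 + (1/6)w^2 + (1/12)w - 1/6
L_1(w) = (w + 2)(w - 1)(w - 2) / [6] = (1/6)w^3 - (1/6)w^2 - (2/3)w + 2/3
L_2(w) = (w + 2)(w + 1)(w - 2) / [-6] = -(1/6)w^3 - (1/6)w^2 + (2/3)w + 2/3
L_3(w) = (w + 2)(w + 1)(w - 1) / [12] = (1/12)w^3 + (1/6)w^2 - (1/12)w - 1/6
h(w) = 2·L_0 + (-6)·L_1 + 5·L_2 + 8·L_3
Only the coefficient of w^3 is needed; take it from each L_i and combine:
2·(-1/12) + (-6)·(1/6) + 5·(-1/6) + 8·(1/12) = -4/3

-4/3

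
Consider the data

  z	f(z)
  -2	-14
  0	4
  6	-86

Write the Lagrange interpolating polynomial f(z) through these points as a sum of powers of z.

f(z) = -3z^2 + 3z + 4

L_0(z) = z(z - 6) / [16] = (1/16)z^2 - (3/8)z
L_1(z) = (z + 2)(z - 6) / [-12] = -(1/12)z^2 + (1/3)z + 1
L_2(z) = (z + 2)z / [48] = (1/48)z^2 + (1/24)z
f(z) = (-14)·L_0 + 4·L_1 + (-86)·L_2
  (-14)·L_0(z) = -(7/8)z^2 + (21/4)z
  4·L_1(z) = -(1/3)z^2 + (4/3)z + 4
  (-86)·L_2(z) = -(43/24)z^2 - (43/12)z
Adding term by term: -3z^2 + 3z + 4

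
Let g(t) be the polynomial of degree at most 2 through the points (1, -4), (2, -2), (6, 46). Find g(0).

-2

Using Newton's divided-difference form:
g[1,2] = (-2 - (-4)) / (2 - 1) = 2
g[2,6] = (46 - (-2)) / (6 - 2) = 12
g[1,2,6] = (12 - 2) / (6 - 1) = 2
g(0) = -4 + 2·(-1) + 2·(-1)·(-2) = -2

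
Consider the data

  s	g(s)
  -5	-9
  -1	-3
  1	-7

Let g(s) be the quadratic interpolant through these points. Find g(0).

Evaluate each Lagrange basis at s = 0:
L_0(0) = (1)·(-1)/[(-4)·(-6)] = -1/24
L_1(0) = (5)·(-1)/[(4)·(-2)] = 5/8
L_2(0) = (5)·(1)/[(6)·(2)] = 5/12
Sum: (-9)·(-1/24) + (-3)·(5/8) + (-7)·(5/12) = -53/12

-53/12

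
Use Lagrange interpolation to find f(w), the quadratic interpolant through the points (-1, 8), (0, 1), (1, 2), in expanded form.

f(w) = 4w^2 - 3w + 1

Build the Lagrange basis polynomials:
L_0(w) = w(w - 1) / [2] = (1/2)w^2 - (1/2)w
L_1(w) = (w + 1)(w - 1) / [-1] = -w^2 + 1
L_2(w) = (w + 1)w / [2] = (1/2)w^2 + (1/2)w
f(w) = 8·L_0 + 1·L_1 + 2·L_2
  8·L_0(w) = 4w^2 - 4w
  1·L_1(w) = -w^2 + 1
  2·L_2(w) = w^2 + w
Adding term by term: 4w^2 - 3w + 1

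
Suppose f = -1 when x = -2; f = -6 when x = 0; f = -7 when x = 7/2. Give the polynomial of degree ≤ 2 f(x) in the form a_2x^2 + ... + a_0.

f(x) = (31/77)x^2 - (261/154)x - 6

Build the Lagrange basis polynomials:
L_0(x) = x(x - 7/2) / [11] = (1/11)x^2 - (7/22)x
L_1(x) = (x + 2)(x - 7/2) / [-7] = -(1/7)x^2 + (3/14)x + 1
L_2(x) = (x + 2)x / [77/4] = (4/77)x^2 + (8/77)x
f(x) = (-1)·L_0 + (-6)·L_1 + (-7)·L_2
  (-1)·L_0(x) = -(1/11)x^2 + (7/22)x
  (-6)·L_1(x) = (6/7)x^2 - (9/7)x - 6
  (-7)·L_2(x) = -(4/11)x^2 - (8/11)x
Adding term by term: (31/77)x^2 - (261/154)x - 6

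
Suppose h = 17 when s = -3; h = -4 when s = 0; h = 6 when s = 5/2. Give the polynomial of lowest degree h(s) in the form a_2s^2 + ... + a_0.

h(s) = 2s^2 - s - 4

L_0(s) = s(s - 5/2) / [33/2] = (2/33)s^2 - (5/33)s
L_1(s) = (s + 3)(s - 5/2) / [-15/2] = -(2/15)s^2 - (1/15)s + 1
L_2(s) = (s + 3)s / [55/4] = (4/55)s^2 + (12/55)s
h(s) = 17·L_0 + (-4)·L_1 + 6·L_2
  17·L_0(s) = (34/33)s^2 - (85/33)s
  (-4)·L_1(s) = (8/15)s^2 + (4/15)s - 4
  6·L_2(s) = (24/55)s^2 + (72/55)s
Adding term by term: 2s^2 - s - 4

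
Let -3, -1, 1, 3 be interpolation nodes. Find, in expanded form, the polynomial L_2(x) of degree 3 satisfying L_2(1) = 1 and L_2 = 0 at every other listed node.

L_2(x) = (x + 3)(x + 1)(x - 3) / [(4)·(2)·(-2)]
       = (x^3 + x^2 - 9x - 9) / (-16)

L_2(x) = -(1/16)x^3 - (1/16)x^2 + (9/16)x + 9/16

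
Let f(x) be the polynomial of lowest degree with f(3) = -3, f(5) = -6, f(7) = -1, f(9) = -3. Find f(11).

Evaluate each Lagrange basis at x = 11:
L_0(11) = (6)·(4)·(2)/[(-2)·(-4)·(-6)] = -1
L_1(11) = (8)·(4)·(2)/[(2)·(-2)·(-4)] = 4
L_2(11) = (8)·(6)·(2)/[(4)·(2)·(-2)] = -6
L_3(11) = (8)·(6)·(4)/[(6)·(4)·(2)] = 4
Sum: (-3)·(-1) + (-6)·(4) + (-1)·(-6) + (-3)·(4) = -27

-27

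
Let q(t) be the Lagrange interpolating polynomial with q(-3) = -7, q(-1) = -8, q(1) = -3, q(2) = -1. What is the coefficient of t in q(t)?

L_0(t) = (t + 1)(t - 1)(t - 2) / [-40] = -(1/40)t^3 + (1/20)t^2 + (1/40)t - 1/20
L_1(t) = (t + 3)(t - 1)(t - 2) / [12] = (1/12)t^3 - (7/12)t + 1/2
L_2(t) = (t + 3)(t + 1)(t - 2) / [-8] = -(1/8)t^3 - (1/4)t^2 + (5/8)t + 3/4
L_3(t) = (t + 3)(t + 1)(t - 1) / [15] = (1/15)t^3 + (1/5)t^2 - (1/15)t - 1/5
q(t) = (-7)·L_0 + (-8)·L_1 + (-3)·L_2 + (-1)·L_3
Only the coefficient of t is needed; take it from each L_i and combine:
(-7)·(1/40) + (-8)·(-7/12) + (-3)·(5/8) + (-1)·(-1/15) = 161/60

161/60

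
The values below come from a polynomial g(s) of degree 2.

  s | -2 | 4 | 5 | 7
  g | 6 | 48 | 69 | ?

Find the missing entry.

The 3 known values determine g uniquely (degree ≤ 2).
Evaluate each Lagrange basis at s = 7:
L_0(7) = (3)·(2)/[(-6)·(-7)] = 1/7
L_1(7) = (9)·(2)/[(6)·(-1)] = -3
L_2(7) = (9)·(3)/[(7)·(1)] = 27/7
Sum: 6·(1/7) + 48·(-3) + 69·(27/7) = 123

123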